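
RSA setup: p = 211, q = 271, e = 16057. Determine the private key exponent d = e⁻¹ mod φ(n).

33193

φ(n) = (p−1)(q−1) = 210·270 = 56700.
Need d with 16057·d ≡ 1 (mod 56700). Apply the extended Euclidean algorithm:
56700 = 3×16057 + 8529
16057 = 1×8529 + 7528
8529 = 1×7528 + 1001
7528 = 7×1001 + 521
1001 = 1×521 + 480
521 = 1×480 + 41
480 = 11×41 + 29
41 = 1×29 + 12
29 = 2×12 + 5
12 = 2×5 + 2
5 = 2×2 + 1
2 = 2×1 + 0
Back-substitute:
1 = 5 − 2·2
1 = −2·12 + 5·5
1 = 5·29 − 12·12
1 = −12·41 + 17·29
1 = 17·480 − 199·41
1 = −199·521 + 216·480
1 = 216·1001 − 415·521
1 = −415·7528 + 3121·1001
1 = 3121·8529 − 3536·7528
1 = −3536·16057 + 6657·8529
1 = 6657·56700 − 23507·16057
So 16057·(-23507) ≡ 1 (mod 56700), hence d ≡ -23507 ≡ 33193 (mod 56700).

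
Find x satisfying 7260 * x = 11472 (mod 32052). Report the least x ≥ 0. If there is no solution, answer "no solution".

First find gcd(7260, 32052):
32052 = 4×7260 + 3012
7260 = 2×3012 + 1236
3012 = 2×1236 + 540
1236 = 2×540 + 156
540 = 3×156 + 72
156 = 2×72 + 12
72 = 6×12 + 0
gcd = 12 and 12 | 11472, so solutions exist. Divide through by 12: 605x ≡ 956 (mod 2671).
Now find 605⁻¹ mod 2671:
2671 = 4*605 + 251
605 = 2*251 + 103
251 = 2*103 + 45
103 = 2*45 + 13
45 = 3*13 + 6
13 = 2*6 + 1
6 = 6*1 + 0
Back-substitute:
1 = 13 − 2·6
1 = −2·45 + 7·13
1 = 7·103 − 16·45
1 = −16·251 + 39·103
1 = 39·605 − 94·251
1 = −94·2671 + 415·605
So 605⁻¹ ≡ 415 (mod 2671).
Then x ≡ 415·956 ≡ 1432 (mod 2671); the smallest non-negative solution is x = 1432.

1432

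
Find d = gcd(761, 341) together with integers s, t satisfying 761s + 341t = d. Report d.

1

Repeated division:
761 = 2·341 + 79
341 = 4·79 + 25
79 = 3·25 + 4
25 = 6·4 + 1
4 = 4·1 + 0
gcd(761, 341) = 1.
Working backward:
1 = 25 − 6·4
1 = −6·79 + 19·25
1 = 19·341 − 82·79
1 = −82·761 + 183·341
So 1 = (-82)·761 + (183)·341.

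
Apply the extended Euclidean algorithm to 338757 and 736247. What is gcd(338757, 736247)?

Repeated division:
736247 = 2*338757 + 58733
338757 = 5*58733 + 45092
58733 = 1*45092 + 13641
45092 = 3*13641 + 4169
13641 = 3*4169 + 1134
4169 = 3*1134 + 767
1134 = 1*767 + 367
767 = 2*367 + 33
367 = 11*33 + 4
33 = 8*4 + 1
4 = 4*1 + 0
gcd(338757, 736247) = 1.
Back-substituting:
1 = 33 − 8·4
1 = −8·367 + 89·33
1 = 89·767 − 186·367
1 = −186·1134 + 275·767
1 = 275·4169 − 1011·1134
1 = −1011·13641 + 3308·4169
1 = 3308·45092 − 10935·13641
1 = −10935·58733 + 14243·45092
1 = 14243·338757 − 82150·58733
1 = −82150·736247 + 178543·338757
So 1 = (-82150)·736247 + (178543)·338757.

1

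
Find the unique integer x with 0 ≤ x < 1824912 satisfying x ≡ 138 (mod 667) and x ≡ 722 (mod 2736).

1158050

Write x = 138 + 667·k. Then 667·k ≡ 722 − 138 ≡ 584 (mod 2736).
Need 667⁻¹ mod 2736. Extended Euclid on (2736, 667):
2736 = 4·667 + 68
667 = 9·68 + 55
68 = 1·55 + 13
55 = 4·13 + 3
13 = 4·3 + 1
3 = 3·1 + 0
Back-substitute:
1 = 13 − 4·3
1 = −4·55 + 17·13
1 = 17·68 − 21·55
1 = −21·667 + 206·68
1 = 206·2736 − 845·667
667⁻¹ ≡ 1891 (mod 2736), so k ≡ 1891·584 ≡ 1736 (mod 2736).
x = 138 + 667·1736 = 1158050.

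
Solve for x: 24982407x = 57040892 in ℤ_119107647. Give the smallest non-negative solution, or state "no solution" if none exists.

no solution

gcd(24982407, 119107647):
119107647 = 4×24982407 + 19178019
24982407 = 1×19178019 + 5804388
19178019 = 3×5804388 + 1764855
5804388 = 3×1764855 + 509823
1764855 = 3×509823 + 235386
509823 = 2×235386 + 39051
235386 = 6×39051 + 1080
39051 = 36×1080 + 171
1080 = 6×171 + 54
171 = 3×54 + 9
54 = 6×9 + 0
gcd = 9, but 9 ∤ 57040892, so the congruence has no solution.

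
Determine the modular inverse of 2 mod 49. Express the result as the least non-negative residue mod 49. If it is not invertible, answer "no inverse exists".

25

gcd(49, 2) by repeated division:
49 = 24·2 + 1
2 = 2·1 + 0
gcd = 1, so the inverse exists. Back-substitute:
1 = 49 − 24·2
So 2·(-24) ≡ 1 (mod 49), and -24 ≡ 25 (mod 49).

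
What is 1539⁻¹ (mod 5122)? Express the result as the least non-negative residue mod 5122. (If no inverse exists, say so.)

Apply the Euclidean algorithm to 5122 and 1539:
5122 = 3·1539 + 505
1539 = 3·505 + 24
505 = 21·24 + 1
24 = 24·1 + 0
The gcd is 1. Working backward:
1 = 505 − 21·24
1 = −21·1539 + 64·505
1 = 64·5122 − 213·1539
So 1539·(-213) ≡ 1 (mod 5122), and -213 ≡ 4909 (mod 5122).

4909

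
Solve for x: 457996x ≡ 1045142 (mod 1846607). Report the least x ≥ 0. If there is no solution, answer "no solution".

First find gcd(457996, 1846607):
1846607 = 4*457996 + 14623
457996 = 31*14623 + 4683
14623 = 3*4683 + 574
4683 = 8*574 + 91
574 = 6*91 + 28
91 = 3*28 + 7
28 = 4*7 + 0
gcd = 7 and 7 | 1045142, so solutions exist. Divide through by 7: 65428x ≡ 149306 (mod 263801).
Now find 65428⁻¹ mod 263801:
263801 = 4*65428 + 2089
65428 = 31*2089 + 669
2089 = 3*669 + 82
669 = 8*82 + 13
82 = 6*13 + 4
13 = 3*4 + 1
4 = 4*1 + 0
Back-substitute:
1 = 13 − 3·4
1 = −3·82 + 19·13
1 = 19·669 − 155·82
1 = −155·2089 + 484·669
1 = 484·65428 − 15159·2089
1 = −15159·263801 + 61120·65428
So 65428⁻¹ ≡ 61120 (mod 263801).
Then x ≡ 61120·149306 ≡ 178528 (mod 263801); the smallest non-negative solution is x = 178528.

178528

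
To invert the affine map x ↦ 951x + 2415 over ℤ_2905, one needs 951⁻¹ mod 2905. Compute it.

gcd(2905, 951) by repeated division:
2905 = 3×951 + 52
951 = 18×52 + 15
52 = 3×15 + 7
15 = 2×7 + 1
7 = 7×1 + 0
gcd = 1, so the inverse exists. Back-substitute:
1 = 15 − 2·7
1 = −2·52 + 7·15
1 = 7·951 − 128·52
1 = −128·2905 + 391·951
So 951·391 ≡ 1 (mod 2905).

391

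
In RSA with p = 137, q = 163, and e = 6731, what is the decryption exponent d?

φ(n) = (p−1)(q−1) = 136·162 = 22032.
Need d with 6731·d ≡ 1 (mod 22032). Apply the extended Euclidean algorithm:
22032 = 3·6731 + 1839
6731 = 3·1839 + 1214
1839 = 1·1214 + 625
1214 = 1·625 + 589
625 = 1·589 + 36
589 = 16·36 + 13
36 = 2·13 + 10
13 = 1·10 + 3
10 = 3·3 + 1
3 = 3·1 + 0
Back-substitute:
1 = 10 − 3·3
1 = −3·13 + 4·10
1 = 4·36 − 11·13
1 = −11·589 + 180·36
1 = 180·625 − 191·589
1 = −191·1214 + 371·625
1 = 371·1839 − 562·1214
1 = −562·6731 + 2057·1839
1 = 2057·22032 − 6733·6731
So 6731·(-6733) ≡ 1 (mod 22032), hence d ≡ -6733 ≡ 15299 (mod 22032).

15299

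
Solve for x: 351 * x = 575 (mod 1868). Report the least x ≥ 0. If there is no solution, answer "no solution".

First find gcd(351, 1868):
1868 = 5*351 + 113
351 = 3*113 + 12
113 = 9*12 + 5
12 = 2*5 + 2
5 = 2*2 + 1
2 = 2*1 + 0
gcd = 1, so a unique solution mod 1868 exists.
Back-substitute for the Bézout coefficients:
1 = 5 − 2·2
1 = −2·12 + 5·5
1 = 5·113 − 47·12
1 = −47·351 + 146·113
1 = 146·1868 − 777·351
So 351·(-777) ≡ 1 (mod 1868), giving 351⁻¹ ≡ 1091.
x ≡ 351⁻¹·575 ≡ 1091·575 ≡ 1545 (mod 1868).

1545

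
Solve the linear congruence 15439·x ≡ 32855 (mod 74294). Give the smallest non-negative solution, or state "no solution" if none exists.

First find gcd(15439, 74294):
74294 = 4×15439 + 12538
15439 = 1×12538 + 2901
12538 = 4×2901 + 934
2901 = 3×934 + 99
934 = 9×99 + 43
99 = 2×43 + 13
43 = 3×13 + 4
13 = 3×4 + 1
4 = 4×1 + 0
gcd = 1, so a unique solution mod 74294 exists.
Back-substitute for the Bézout coefficients:
1 = 13 − 3·4
1 = −3·43 + 10·13
1 = 10·99 − 23·43
1 = −23·934 + 217·99
1 = 217·2901 − 674·934
1 = −674·12538 + 2913·2901
1 = 2913·15439 − 3587·12538
1 = −3587·74294 + 17261·15439
So 15439·(17261) ≡ 1 (mod 74294), giving 15439⁻¹ ≡ 17261.
x ≡ 15439⁻¹·32855 ≡ 17261·32855 ≡ 24053 (mod 74294).

24053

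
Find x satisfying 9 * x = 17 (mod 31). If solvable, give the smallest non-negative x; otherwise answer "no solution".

26

First find gcd(9, 31):
31 = 3·9 + 4
9 = 2·4 + 1
4 = 4·1 + 0
gcd = 1, so a unique solution mod 31 exists.
Back-substitute for the Bézout coefficients:
1 = 9 − 2·4
1 = −2·31 + 7·9
So 9·(7) ≡ 1 (mod 31), giving 9⁻¹ ≡ 7.
x ≡ 9⁻¹·17 ≡ 7·17 ≡ 26 (mod 31).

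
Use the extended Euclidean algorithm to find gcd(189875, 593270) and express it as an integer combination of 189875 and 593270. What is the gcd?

Euclidean algorithm:
593270 = 3*189875 + 23645
189875 = 8*23645 + 715
23645 = 33*715 + 50
715 = 14*50 + 15
50 = 3*15 + 5
15 = 3*5 + 0
gcd(189875, 593270) = 5.
Working backward:
5 = 50 − 3·15
5 = −3·715 + 43·50
5 = 43·23645 − 1422·715
5 = −1422·189875 + 11419·23645
5 = 11419·593270 − 35679·189875
So 5 = (11419)·593270 + (-35679)·189875.

5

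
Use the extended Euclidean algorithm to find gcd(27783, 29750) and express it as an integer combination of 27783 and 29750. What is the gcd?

Euclidean algorithm:
29750 = 1·27783 + 1967
27783 = 14·1967 + 245
1967 = 8·245 + 7
245 = 35·7 + 0
gcd(27783, 29750) = 7.
Working backward:
7 = 1967 − 8·245
7 = −8·27783 + 113·1967
7 = 113·29750 − 121·27783
So 7 = (113)·29750 + (-121)·27783.

7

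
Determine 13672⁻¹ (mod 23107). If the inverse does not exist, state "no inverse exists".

7526

Extended Euclidean algorithm:
23107 = 1×13672 + 9435
13672 = 1×9435 + 4237
9435 = 2×4237 + 961
4237 = 4×961 + 393
961 = 2×393 + 175
393 = 2×175 + 43
175 = 4×43 + 3
43 = 14×3 + 1
3 = 3×1 + 0
gcd = 1, so the inverse exists. Back-substitute:
1 = 43 − 14·3
1 = −14·175 + 57·43
1 = 57·393 − 128·175
1 = −128·961 + 313·393
1 = 313·4237 − 1380·961
1 = −1380·9435 + 3073·4237
1 = 3073·13672 − 4453·9435
1 = −4453·23107 + 7526·13672
So 13672·7526 ≡ 1 (mod 23107).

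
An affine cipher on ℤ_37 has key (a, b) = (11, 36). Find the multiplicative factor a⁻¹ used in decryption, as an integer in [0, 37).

27

Run Euclid on (37, 11):
37 = 3×11 + 4
11 = 2×4 + 3
4 = 1×3 + 1
3 = 3×1 + 0
The gcd is 1. Working backward:
1 = 4 − 3
1 = −11 + 3·4
1 = 3·37 − 10·11
Hence 11⁻¹ ≡ -10 ≡ 27 (mod 37).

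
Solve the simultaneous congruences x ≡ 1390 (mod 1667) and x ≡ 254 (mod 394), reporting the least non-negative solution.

Write x = 1390 + 1667·k. Then 1667·k ≡ 254 − 1390 ≡ 46 (mod 394).
Need 1667⁻¹ mod 394. Extended Euclid on (394, 91):
394 = 4*91 + 30
91 = 3*30 + 1
30 = 30*1 + 0
Back-substitute:
1 = 91 − 3·30
1 = −3·394 + 13·91
1667⁻¹ ≡ 13 (mod 394), so k ≡ 13·46 ≡ 204 (mod 394).
x = 1390 + 1667·204 = 341458.

341458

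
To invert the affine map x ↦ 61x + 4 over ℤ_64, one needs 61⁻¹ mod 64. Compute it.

Apply the Euclidean algorithm to 64 and 61:
64 = 1*61 + 3
61 = 20*3 + 1
3 = 3*1 + 0
gcd = 1, so the inverse exists. Back-substitute:
1 = 61 − 20·3
1 = −20·64 + 21·61
So 61·21 ≡ 1 (mod 64).

21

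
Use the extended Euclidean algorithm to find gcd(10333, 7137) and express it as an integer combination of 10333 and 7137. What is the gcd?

1

Apply Euclid's algorithm to 10333 and 7137:
10333 = 1*7137 + 3196
7137 = 2*3196 + 745
3196 = 4*745 + 216
745 = 3*216 + 97
216 = 2*97 + 22
97 = 4*22 + 9
22 = 2*9 + 4
9 = 2*4 + 1
4 = 4*1 + 0
gcd(10333, 7137) = 1.
Back-substituting:
1 = 9 − 2·4
1 = −2·22 + 5·9
1 = 5·97 − 22·22
1 = −22·216 + 49·97
1 = 49·745 − 169·216
1 = −169·3196 + 725·745
1 = 725·7137 − 1619·3196
1 = −1619·10333 + 2344·7137
So 1 = (-1619)·10333 + (2344)·7137.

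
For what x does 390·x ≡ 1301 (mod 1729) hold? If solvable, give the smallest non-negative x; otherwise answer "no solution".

gcd(390, 1729):
1729 = 4·390 + 169
390 = 2·169 + 52
169 = 3·52 + 13
52 = 4·13 + 0
gcd = 13, but 13 ∤ 1301, so the congruence has no solution.

no solution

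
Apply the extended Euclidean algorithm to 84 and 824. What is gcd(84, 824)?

4

Apply Euclid's algorithm to 824 and 84:
824 = 9·84 + 68
84 = 1·68 + 16
68 = 4·16 + 4
16 = 4·4 + 0
gcd(84, 824) = 4.
Working backward:
4 = 68 − 4·16
4 = −4·84 + 5·68
4 = 5·824 − 49·84
So 4 = (5)·824 + (-49)·84.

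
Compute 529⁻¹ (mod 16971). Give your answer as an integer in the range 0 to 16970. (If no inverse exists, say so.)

gcd(16971, 529) by repeated division:
16971 = 32·529 + 43
529 = 12·43 + 13
43 = 3·13 + 4
13 = 3·4 + 1
4 = 4·1 + 0
gcd = 1, so the inverse exists. Back-substitute:
1 = 13 − 3·4
1 = −3·43 + 10·13
1 = 10·529 − 123·43
1 = −123·16971 + 3946·529
So 529·3946 ≡ 1 (mod 16971).

3946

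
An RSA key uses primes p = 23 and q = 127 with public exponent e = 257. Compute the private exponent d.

2621

φ(n) = (p−1)(q−1) = 22·126 = 2772.
Need d with 257·d ≡ 1 (mod 2772). Apply the extended Euclidean algorithm:
2772 = 10*257 + 202
257 = 1*202 + 55
202 = 3*55 + 37
55 = 1*37 + 18
37 = 2*18 + 1
18 = 18*1 + 0
Back-substitute:
1 = 37 − 2·18
1 = −2·55 + 3·37
1 = 3·202 − 11·55
1 = −11·257 + 14·202
1 = 14·2772 − 151·257
So 257·(-151) ≡ 1 (mod 2772), hence d ≡ -151 ≡ 2621 (mod 2772).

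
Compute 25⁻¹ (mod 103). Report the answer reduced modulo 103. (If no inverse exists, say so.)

33

Run Euclid on (103, 25):
103 = 4*25 + 3
25 = 8*3 + 1
3 = 3*1 + 0
The gcd is 1. Working backward:
1 = 25 − 8·3
1 = −8·103 + 33·25
So 25·33 ≡ 1 (mod 103).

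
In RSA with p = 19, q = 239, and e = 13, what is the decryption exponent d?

3625

φ(n) = (p−1)(q−1) = 18·238 = 4284.
Need d with 13·d ≡ 1 (mod 4284). Apply the extended Euclidean algorithm:
4284 = 329×13 + 7
13 = 1×7 + 6
7 = 1×6 + 1
6 = 6×1 + 0
Back-substitute:
1 = 7 − 6
1 = −13 + 2·7
1 = 2·4284 − 659·13
So 13·(-659) ≡ 1 (mod 4284), hence d ≡ -659 ≡ 3625 (mod 4284).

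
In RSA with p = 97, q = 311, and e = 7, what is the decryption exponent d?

φ(n) = (p−1)(q−1) = 96·310 = 29760.
Need d with 7·d ≡ 1 (mod 29760). Apply the extended Euclidean algorithm:
29760 = 4251·7 + 3
7 = 2·3 + 1
3 = 3·1 + 0
Back-substitute:
1 = 7 − 2·3
1 = −2·29760 + 8503·7
So 7·8503 ≡ 1 (mod 29760), hence d = 8503.

8503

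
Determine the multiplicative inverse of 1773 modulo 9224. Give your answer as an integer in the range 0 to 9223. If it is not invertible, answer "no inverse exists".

Apply the Euclidean algorithm to 9224 and 1773:
9224 = 5·1773 + 359
1773 = 4·359 + 337
359 = 1·337 + 22
337 = 15·22 + 7
22 = 3·7 + 1
7 = 7·1 + 0
gcd = 1, so the inverse exists. Back-substitute:
1 = 22 − 3·7
1 = −3·337 + 46·22
1 = 46·359 − 49·337
1 = −49·1773 + 242·359
1 = 242·9224 − 1259·1773
Hence 1773⁻¹ ≡ -1259 ≡ 7965 (mod 9224).

7965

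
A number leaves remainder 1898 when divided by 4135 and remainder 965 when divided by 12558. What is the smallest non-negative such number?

37750313

Write x = 1898 + 4135·k. Then 4135·k ≡ 965 − 1898 ≡ 11625 (mod 12558).
Need 4135⁻¹ mod 12558. Extended Euclid on (12558, 4135):
12558 = 3×4135 + 153
4135 = 27×153 + 4
153 = 38×4 + 1
4 = 4×1 + 0
Back-substitute:
1 = 153 − 38·4
1 = −38·4135 + 1027·153
1 = 1027·12558 − 3119·4135
4135⁻¹ ≡ 9439 (mod 12558), so k ≡ 9439·11625 ≡ 9129 (mod 12558).
x = 1898 + 4135·9129 = 37750313.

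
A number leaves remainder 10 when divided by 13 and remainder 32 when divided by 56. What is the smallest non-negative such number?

Write x = 10 + 13·k. Then 13·k ≡ 32 − 10 ≡ 22 (mod 56).
Need 13⁻¹ mod 56. Extended Euclid on (56, 13):
56 = 4×13 + 4
13 = 3×4 + 1
4 = 4×1 + 0
Back-substitute:
1 = 13 − 3·4
1 = −3·56 + 13·13
13⁻¹ ≡ 13 (mod 56), so k ≡ 13·22 ≡ 6 (mod 56).
x = 10 + 13·6 = 88.

88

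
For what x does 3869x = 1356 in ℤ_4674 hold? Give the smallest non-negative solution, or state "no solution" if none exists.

1386

First find gcd(3869, 4674):
4674 = 1·3869 + 805
3869 = 4·805 + 649
805 = 1·649 + 156
649 = 4·156 + 25
156 = 6·25 + 6
25 = 4·6 + 1
6 = 6·1 + 0
gcd = 1, so a unique solution mod 4674 exists.
Back-substitute for the Bézout coefficients:
1 = 25 − 4·6
1 = −4·156 + 25·25
1 = 25·649 − 104·156
1 = −104·805 + 129·649
1 = 129·3869 − 620·805
1 = −620·4674 + 749·3869
So 3869·(749) ≡ 1 (mod 4674), giving 3869⁻¹ ≡ 749.
x ≡ 3869⁻¹·1356 ≡ 749·1356 ≡ 1386 (mod 4674).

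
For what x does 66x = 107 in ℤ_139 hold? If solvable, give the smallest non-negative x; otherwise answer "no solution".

29

First find gcd(66, 139):
139 = 2*66 + 7
66 = 9*7 + 3
7 = 2*3 + 1
3 = 3*1 + 0
gcd = 1, so a unique solution mod 139 exists.
Back-substitute for the Bézout coefficients:
1 = 7 − 2·3
1 = −2·66 + 19·7
1 = 19·139 − 40·66
So 66·(-40) ≡ 1 (mod 139), giving 66⁻¹ ≡ 99.
x ≡ 66⁻¹·107 ≡ 99·107 ≡ 29 (mod 139).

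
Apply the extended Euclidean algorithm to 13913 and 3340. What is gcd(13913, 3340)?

1

Apply Euclid's algorithm to 13913 and 3340:
13913 = 4×3340 + 553
3340 = 6×553 + 22
553 = 25×22 + 3
22 = 7×3 + 1
3 = 3×1 + 0
gcd(13913, 3340) = 1.
Working backward:
1 = 22 − 7·3
1 = −7·553 + 176·22
1 = 176·3340 − 1063·553
1 = −1063·13913 + 4428·3340
So 1 = (-1063)·13913 + (4428)·3340.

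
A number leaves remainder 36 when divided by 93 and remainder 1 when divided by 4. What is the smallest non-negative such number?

Write x = 36 + 93·k. Then 93·k ≡ 1 − 36 ≡ 1 (mod 4).
Need 93⁻¹ mod 4. Extended Euclid on (4, 1):
4 = 4*1 + 0
93⁻¹ ≡ 1 (mod 4), so k ≡ 1·1 ≡ 1 (mod 4).
x = 36 + 93·1 = 129.

129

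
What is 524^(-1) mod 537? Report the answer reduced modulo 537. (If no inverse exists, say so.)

gcd(537, 524) by repeated division:
537 = 1*524 + 13
524 = 40*13 + 4
13 = 3*4 + 1
4 = 4*1 + 0
gcd = 1, so the inverse exists. Back-substitute:
1 = 13 − 3·4
1 = −3·524 + 121·13
1 = 121·537 − 124·524
Thus 524·(-124) ≡ 1 (mod 537); reducing, -124 mod 537 = 413.

413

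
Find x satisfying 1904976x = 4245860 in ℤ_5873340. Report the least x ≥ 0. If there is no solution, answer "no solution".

no solution

gcd(1904976, 5873340):
5873340 = 3×1904976 + 158412
1904976 = 12×158412 + 4032
158412 = 39×4032 + 1164
4032 = 3×1164 + 540
1164 = 2×540 + 84
540 = 6×84 + 36
84 = 2×36 + 12
36 = 3×12 + 0
gcd = 12, but 12 ∤ 4245860, so the congruence has no solution.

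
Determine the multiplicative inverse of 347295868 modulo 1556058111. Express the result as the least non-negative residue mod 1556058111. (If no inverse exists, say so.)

gcd(1556058111, 347295868) by repeated division:
1556058111 = 4×347295868 + 166874639
347295868 = 2×166874639 + 13546590
166874639 = 12×13546590 + 4315559
13546590 = 3×4315559 + 599913
4315559 = 7×599913 + 116168
599913 = 5×116168 + 19073
116168 = 6×19073 + 1730
19073 = 11×1730 + 43
1730 = 40×43 + 10
43 = 4×10 + 3
10 = 3×3 + 1
3 = 3×1 + 0
The gcd is 1. Working backward:
1 = 10 − 3·3
1 = −3·43 + 13·10
1 = 13·1730 − 523·43
1 = −523·19073 + 5766·1730
1 = 5766·116168 − 35119·19073
1 = −35119·599913 + 181361·116168
1 = 181361·4315559 − 1304646·599913
1 = −1304646·13546590 + 4095299·4315559
1 = 4095299·166874639 − 50448234·13546590
1 = −50448234·347295868 + 104991767·166874639
1 = 104991767·1556058111 − 470415302·347295868
So 347295868·(-470415302) ≡ 1 (mod 1556058111), and -470415302 ≡ 1085642809 (mod 1556058111).

1085642809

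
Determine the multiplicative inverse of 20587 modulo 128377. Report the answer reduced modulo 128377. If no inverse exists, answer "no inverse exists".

Run Euclid on (128377, 20587):
128377 = 6·20587 + 4855
20587 = 4·4855 + 1167
4855 = 4·1167 + 187
1167 = 6·187 + 45
187 = 4·45 + 7
45 = 6·7 + 3
7 = 2·3 + 1
3 = 3·1 + 0
The gcd is 1. Working backward:
1 = 7 − 2·3
1 = −2·45 + 13·7
1 = 13·187 − 54·45
1 = −54·1167 + 337·187
1 = 337·4855 − 1402·1167
1 = −1402·20587 + 5945·4855
1 = 5945·128377 − 37072·20587
Thus 20587·(-37072) ≡ 1 (mod 128377); reducing, -37072 mod 128377 = 91305.

91305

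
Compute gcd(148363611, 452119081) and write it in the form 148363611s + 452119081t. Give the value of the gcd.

Apply Euclid's algorithm to 452119081 and 148363611:
452119081 = 3×148363611 + 7028248
148363611 = 21×7028248 + 770403
7028248 = 9×770403 + 94621
770403 = 8×94621 + 13435
94621 = 7×13435 + 576
13435 = 23×576 + 187
576 = 3×187 + 15
187 = 12×15 + 7
15 = 2×7 + 1
7 = 7×1 + 0
gcd(148363611, 452119081) = 1.
Working backward:
1 = 15 − 2·7
1 = −2·187 + 25·15
1 = 25·576 − 77·187
1 = −77·13435 + 1796·576
1 = 1796·94621 − 12649·13435
1 = −12649·770403 + 102988·94621
1 = 102988·7028248 − 939541·770403
1 = −939541·148363611 + 19833349·7028248
1 = 19833349·452119081 − 60439588·148363611
So 1 = (19833349)·452119081 + (-60439588)·148363611.

1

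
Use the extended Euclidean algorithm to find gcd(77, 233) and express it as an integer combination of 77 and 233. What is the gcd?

1

Apply Euclid's algorithm to 233 and 77:
233 = 3·77 + 2
77 = 38·2 + 1
2 = 2·1 + 0
gcd(77, 233) = 1.
Working backward:
1 = 77 − 38·2
1 = −38·233 + 115·77
So 1 = (-38)·233 + (115)·77.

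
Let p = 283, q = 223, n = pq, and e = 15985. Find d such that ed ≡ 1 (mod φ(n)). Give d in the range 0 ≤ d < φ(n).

9325

φ(n) = (p−1)(q−1) = 282·222 = 62604.
Need d with 15985·d ≡ 1 (mod 62604). Apply the extended Euclidean algorithm:
62604 = 3×15985 + 14649
15985 = 1×14649 + 1336
14649 = 10×1336 + 1289
1336 = 1×1289 + 47
1289 = 27×47 + 20
47 = 2×20 + 7
20 = 2×7 + 6
7 = 1×6 + 1
6 = 6×1 + 0
Back-substitute:
1 = 7 − 6
1 = −20 + 3·7
1 = 3·47 − 7·20
1 = −7·1289 + 192·47
1 = 192·1336 − 199·1289
1 = −199·14649 + 2182·1336
1 = 2182·15985 − 2381·14649
1 = −2381·62604 + 9325·15985
So 15985·9325 ≡ 1 (mod 62604), hence d = 9325.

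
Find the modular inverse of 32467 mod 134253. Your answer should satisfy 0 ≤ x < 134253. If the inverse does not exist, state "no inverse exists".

gcd(134253, 32467) by repeated division:
134253 = 4×32467 + 4385
32467 = 7×4385 + 1772
4385 = 2×1772 + 841
1772 = 2×841 + 90
841 = 9×90 + 31
90 = 2×31 + 28
31 = 1×28 + 3
28 = 9×3 + 1
3 = 3×1 + 0
gcd = 1, so the inverse exists. Back-substitute:
1 = 28 − 9·3
1 = −9·31 + 10·28
1 = 10·90 − 29·31
1 = −29·841 + 271·90
1 = 271·1772 − 571·841
1 = −571·4385 + 1413·1772
1 = 1413·32467 − 10462·4385
1 = −10462·134253 + 43261·32467
So 32467·43261 ≡ 1 (mod 134253).

43261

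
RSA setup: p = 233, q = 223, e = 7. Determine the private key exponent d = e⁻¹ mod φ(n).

29431

φ(n) = (p−1)(q−1) = 232·222 = 51504.
Need d with 7·d ≡ 1 (mod 51504). Apply the extended Euclidean algorithm:
51504 = 7357×7 + 5
7 = 1×5 + 2
5 = 2×2 + 1
2 = 2×1 + 0
Back-substitute:
1 = 5 − 2·2
1 = −2·7 + 3·5
1 = 3·51504 − 22073·7
So 7·(-22073) ≡ 1 (mod 51504), hence d ≡ -22073 ≡ 29431 (mod 51504).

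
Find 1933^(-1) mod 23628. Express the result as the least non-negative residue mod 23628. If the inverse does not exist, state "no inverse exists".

20401

gcd(23628, 1933) by repeated division:
23628 = 12·1933 + 432
1933 = 4·432 + 205
432 = 2·205 + 22
205 = 9·22 + 7
22 = 3·7 + 1
7 = 7·1 + 0
The gcd is 1. Working backward:
1 = 22 − 3·7
1 = −3·205 + 28·22
1 = 28·432 − 59·205
1 = −59·1933 + 264·432
1 = 264·23628 − 3227·1933
So 1933·(-3227) ≡ 1 (mod 23628), and -3227 ≡ 20401 (mod 23628).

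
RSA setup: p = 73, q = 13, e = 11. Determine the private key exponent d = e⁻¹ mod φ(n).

707

φ(n) = (p−1)(q−1) = 72·12 = 864.
Need d with 11·d ≡ 1 (mod 864). Apply the extended Euclidean algorithm:
864 = 78*11 + 6
11 = 1*6 + 5
6 = 1*5 + 1
5 = 5*1 + 0
Back-substitute:
1 = 6 − 5
1 = −11 + 2·6
1 = 2·864 − 157·11
So 11·(-157) ≡ 1 (mod 864), hence d ≡ -157 ≡ 707 (mod 864).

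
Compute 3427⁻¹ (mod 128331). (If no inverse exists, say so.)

107473

Apply the Euclidean algorithm to 128331 and 3427:
128331 = 37·3427 + 1532
3427 = 2·1532 + 363
1532 = 4·363 + 80
363 = 4·80 + 43
80 = 1·43 + 37
43 = 1·37 + 6
37 = 6·6 + 1
6 = 6·1 + 0
Since gcd(3427, 128331) = 1, back-substitute to write 1 as a combination:
1 = 37 − 6·6
1 = −6·43 + 7·37
1 = 7·80 − 13·43
1 = −13·363 + 59·80
1 = 59·1532 − 249·363
1 = −249·3427 + 557·1532
1 = 557·128331 − 20858·3427
Hence 3427⁻¹ ≡ -20858 ≡ 107473 (mod 128331).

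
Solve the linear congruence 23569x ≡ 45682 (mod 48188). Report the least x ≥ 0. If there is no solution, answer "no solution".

First find gcd(23569, 48188):
48188 = 2*23569 + 1050
23569 = 22*1050 + 469
1050 = 2*469 + 112
469 = 4*112 + 21
112 = 5*21 + 7
21 = 3*7 + 0
gcd = 7 and 7 | 45682, so solutions exist. Divide through by 7: 3367x ≡ 6526 (mod 6884).
Now find 3367⁻¹ mod 6884:
6884 = 2×3367 + 150
3367 = 22×150 + 67
150 = 2×67 + 16
67 = 4×16 + 3
16 = 5×3 + 1
3 = 3×1 + 0
Back-substitute:
1 = 16 − 5·3
1 = −5·67 + 21·16
1 = 21·150 − 47·67
1 = −47·3367 + 1055·150
1 = 1055·6884 − 2157·3367
So 3367·(-2157) ≡ 1 (mod 6884), i.e. 3367⁻¹ ≡ 4727.
Then x ≡ 4727·6526 ≡ 1198 (mod 6884); the smallest non-negative solution is x = 1198.

1198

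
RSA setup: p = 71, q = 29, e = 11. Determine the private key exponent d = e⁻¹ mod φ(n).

φ(n) = (p−1)(q−1) = 70·28 = 1960.
Need d with 11·d ≡ 1 (mod 1960). Apply the extended Euclidean algorithm:
1960 = 178×11 + 2
11 = 5×2 + 1
2 = 2×1 + 0
Back-substitute:
1 = 11 − 5·2
1 = −5·1960 + 891·11
So 11·891 ≡ 1 (mod 1960), hence d = 891.

891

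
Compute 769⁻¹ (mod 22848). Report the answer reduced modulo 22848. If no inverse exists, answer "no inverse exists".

Apply the Euclidean algorithm to 22848 and 769:
22848 = 29×769 + 547
769 = 1×547 + 222
547 = 2×222 + 103
222 = 2×103 + 16
103 = 6×16 + 7
16 = 2×7 + 2
7 = 3×2 + 1
2 = 2×1 + 0
Since gcd(769, 22848) = 1, back-substitute to write 1 as a combination:
1 = 7 − 3·2
1 = −3·16 + 7·7
1 = 7·103 − 45·16
1 = −45·222 + 97·103
1 = 97·547 − 239·222
1 = −239·769 + 336·547
1 = 336·22848 − 9983·769
Hence 769⁻¹ ≡ -9983 ≡ 12865 (mod 22848).

12865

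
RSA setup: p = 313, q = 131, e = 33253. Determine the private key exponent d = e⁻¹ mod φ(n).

32317

φ(n) = (p−1)(q−1) = 312·130 = 40560.
Need d with 33253·d ≡ 1 (mod 40560). Apply the extended Euclidean algorithm:
40560 = 1×33253 + 7307
33253 = 4×7307 + 4025
7307 = 1×4025 + 3282
4025 = 1×3282 + 743
3282 = 4×743 + 310
743 = 2×310 + 123
310 = 2×123 + 64
123 = 1×64 + 59
64 = 1×59 + 5
59 = 11×5 + 4
5 = 1×4 + 1
4 = 4×1 + 0
Back-substitute:
1 = 5 − 4
1 = −59 + 12·5
1 = 12·64 − 13·59
1 = −13·123 + 25·64
1 = 25·310 − 63·123
1 = −63·743 + 151·310
1 = 151·3282 − 667·743
1 = −667·4025 + 818·3282
1 = 818·7307 − 1485·4025
1 = −1485·33253 + 6758·7307
1 = 6758·40560 − 8243·33253
So 33253·(-8243) ≡ 1 (mod 40560), hence d ≡ -8243 ≡ 32317 (mod 40560).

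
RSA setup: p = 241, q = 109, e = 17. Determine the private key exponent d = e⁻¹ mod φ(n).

φ(n) = (p−1)(q−1) = 240·108 = 25920.
Need d with 17·d ≡ 1 (mod 25920). Apply the extended Euclidean algorithm:
25920 = 1524*17 + 12
17 = 1*12 + 5
12 = 2*5 + 2
5 = 2*2 + 1
2 = 2*1 + 0
Back-substitute:
1 = 5 − 2·2
1 = −2·12 + 5·5
1 = 5·17 − 7·12
1 = −7·25920 + 10673·17
So 17·10673 ≡ 1 (mod 25920), hence d = 10673.

10673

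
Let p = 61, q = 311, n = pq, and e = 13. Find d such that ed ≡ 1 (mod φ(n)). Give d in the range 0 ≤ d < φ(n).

φ(n) = (p−1)(q−1) = 60·310 = 18600.
Need d with 13·d ≡ 1 (mod 18600). Apply the extended Euclidean algorithm:
18600 = 1430·13 + 10
13 = 1·10 + 3
10 = 3·3 + 1
3 = 3·1 + 0
Back-substitute:
1 = 10 − 3·3
1 = −3·13 + 4·10
1 = 4·18600 − 5723·13
So 13·(-5723) ≡ 1 (mod 18600), hence d ≡ -5723 ≡ 12877 (mod 18600).

12877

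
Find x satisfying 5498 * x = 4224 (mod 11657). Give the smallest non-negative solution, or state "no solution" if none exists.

First find gcd(5498, 11657):
11657 = 2*5498 + 661
5498 = 8*661 + 210
661 = 3*210 + 31
210 = 6*31 + 24
31 = 1*24 + 7
24 = 3*7 + 3
7 = 2*3 + 1
3 = 3*1 + 0
gcd = 1, so a unique solution mod 11657 exists.
Back-substitute for the Bézout coefficients:
1 = 7 − 2·3
1 = −2·24 + 7·7
1 = 7·31 − 9·24
1 = −9·210 + 61·31
1 = 61·661 − 192·210
1 = −192·5498 + 1597·661
1 = 1597·11657 − 3386·5498
So 5498·(-3386) ≡ 1 (mod 11657), giving 5498⁻¹ ≡ 8271.
x ≡ 5498⁻¹·4224 ≡ 8271·4224 ≡ 675 (mod 11657).

675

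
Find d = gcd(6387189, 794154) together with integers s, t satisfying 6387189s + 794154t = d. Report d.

3

Apply Euclid's algorithm to 6387189 and 794154:
6387189 = 8*794154 + 33957
794154 = 23*33957 + 13143
33957 = 2*13143 + 7671
13143 = 1*7671 + 5472
7671 = 1*5472 + 2199
5472 = 2*2199 + 1074
2199 = 2*1074 + 51
1074 = 21*51 + 3
51 = 17*3 + 0
gcd(6387189, 794154) = 3.
Working backward:
3 = 1074 − 21·51
3 = −21·2199 + 43·1074
3 = 43·5472 − 107·2199
3 = −107·7671 + 150·5472
3 = 150·13143 − 257·7671
3 = −257·33957 + 664·13143
3 = 664·794154 − 15529·33957
3 = −15529·6387189 + 124896·794154
So 3 = (-15529)·6387189 + (124896)·794154.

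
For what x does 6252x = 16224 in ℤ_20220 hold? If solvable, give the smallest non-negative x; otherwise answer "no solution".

22

First find gcd(6252, 20220):
20220 = 3·6252 + 1464
6252 = 4·1464 + 396
1464 = 3·396 + 276
396 = 1·276 + 120
276 = 2·120 + 36
120 = 3·36 + 12
36 = 3·12 + 0
gcd = 12 and 12 | 16224, so solutions exist. Divide through by 12: 521x ≡ 1352 (mod 1685).
Now find 521⁻¹ mod 1685:
1685 = 3×521 + 122
521 = 4×122 + 33
122 = 3×33 + 23
33 = 1×23 + 10
23 = 2×10 + 3
10 = 3×3 + 1
3 = 3×1 + 0
Back-substitute:
1 = 10 − 3·3
1 = −3·23 + 7·10
1 = 7·33 − 10·23
1 = −10·122 + 37·33
1 = 37·521 − 158·122
1 = −158·1685 + 511·521
So 521⁻¹ ≡ 511 (mod 1685).
Then x ≡ 511·1352 ≡ 22 (mod 1685); the smallest non-negative solution is x = 22.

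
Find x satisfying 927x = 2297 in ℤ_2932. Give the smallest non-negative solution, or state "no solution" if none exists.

First find gcd(927, 2932):
2932 = 3·927 + 151
927 = 6·151 + 21
151 = 7·21 + 4
21 = 5·4 + 1
4 = 4·1 + 0
gcd = 1, so a unique solution mod 2932 exists.
Back-substitute for the Bézout coefficients:
1 = 21 − 5·4
1 = −5·151 + 36·21
1 = 36·927 − 221·151
1 = −221·2932 + 699·927
So 927·(699) ≡ 1 (mod 2932), giving 927⁻¹ ≡ 699.
x ≡ 927⁻¹·2297 ≡ 699·2297 ≡ 1799 (mod 2932).

1799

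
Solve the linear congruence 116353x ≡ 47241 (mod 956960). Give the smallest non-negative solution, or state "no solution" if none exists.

First find gcd(116353, 956960):
956960 = 8×116353 + 26136
116353 = 4×26136 + 11809
26136 = 2×11809 + 2518
11809 = 4×2518 + 1737
2518 = 1×1737 + 781
1737 = 2×781 + 175
781 = 4×175 + 81
175 = 2×81 + 13
81 = 6×13 + 3
13 = 4×3 + 1
3 = 3×1 + 0
gcd = 1, so a unique solution mod 956960 exists.
Back-substitute for the Bézout coefficients:
1 = 13 − 4·3
1 = −4·81 + 25·13
1 = 25·175 − 54·81
1 = −54·781 + 241·175
1 = 241·1737 − 536·781
1 = −536·2518 + 777·1737
1 = 777·11809 − 3644·2518
1 = −3644·26136 + 8065·11809
1 = 8065·116353 − 35904·26136
1 = −35904·956960 + 295297·116353
So 116353·(295297) ≡ 1 (mod 956960), giving 116353⁻¹ ≡ 295297.
x ≡ 116353⁻¹·47241 ≡ 295297·47241 ≡ 519657 (mod 956960).

519657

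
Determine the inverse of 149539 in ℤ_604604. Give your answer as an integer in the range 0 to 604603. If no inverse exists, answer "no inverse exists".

no inverse exists

Compute gcd(149539, 604604):
604604 = 4×149539 + 6448
149539 = 23×6448 + 1235
6448 = 5×1235 + 273
1235 = 4×273 + 143
273 = 1×143 + 130
143 = 1×130 + 13
130 = 10×13 + 0
gcd(149539, 604604) = 13 ≠ 1, so 149539 has no multiplicative inverse modulo 604604.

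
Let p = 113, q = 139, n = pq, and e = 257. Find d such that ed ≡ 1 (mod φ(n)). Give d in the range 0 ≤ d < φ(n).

12449

φ(n) = (p−1)(q−1) = 112·138 = 15456.
Need d with 257·d ≡ 1 (mod 15456). Apply the extended Euclidean algorithm:
15456 = 60*257 + 36
257 = 7*36 + 5
36 = 7*5 + 1
5 = 5*1 + 0
Back-substitute:
1 = 36 − 7·5
1 = −7·257 + 50·36
1 = 50·15456 − 3007·257
So 257·(-3007) ≡ 1 (mod 15456), hence d ≡ -3007 ≡ 12449 (mod 15456).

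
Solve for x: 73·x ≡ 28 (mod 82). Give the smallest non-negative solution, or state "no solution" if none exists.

First find gcd(73, 82):
82 = 1*73 + 9
73 = 8*9 + 1
9 = 9*1 + 0
gcd = 1, so a unique solution mod 82 exists.
Back-substitute for the Bézout coefficients:
1 = 73 − 8·9
1 = −8·82 + 9·73
So 73·(9) ≡ 1 (mod 82), giving 73⁻¹ ≡ 9.
x ≡ 73⁻¹·28 ≡ 9·28 ≡ 6 (mod 82).

6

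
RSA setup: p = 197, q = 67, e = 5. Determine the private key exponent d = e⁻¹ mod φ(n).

10349

φ(n) = (p−1)(q−1) = 196·66 = 12936.
Need d with 5·d ≡ 1 (mod 12936). Apply the extended Euclidean algorithm:
12936 = 2587*5 + 1
5 = 5*1 + 0
Back-substitute:
1 = 12936 − 2587·5
So 5·(-2587) ≡ 1 (mod 12936), hence d ≡ -2587 ≡ 10349 (mod 12936).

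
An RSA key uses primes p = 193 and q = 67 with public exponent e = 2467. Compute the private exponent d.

φ(n) = (p−1)(q−1) = 192·66 = 12672.
Need d with 2467·d ≡ 1 (mod 12672). Apply the extended Euclidean algorithm:
12672 = 5·2467 + 337
2467 = 7·337 + 108
337 = 3·108 + 13
108 = 8·13 + 4
13 = 3·4 + 1
4 = 4·1 + 0
Back-substitute:
1 = 13 − 3·4
1 = −3·108 + 25·13
1 = 25·337 − 78·108
1 = −78·2467 + 571·337
1 = 571·12672 − 2933·2467
So 2467·(-2933) ≡ 1 (mod 12672), hence d ≡ -2933 ≡ 9739 (mod 12672).

9739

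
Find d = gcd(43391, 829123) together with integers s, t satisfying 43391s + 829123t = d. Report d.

1

Euclidean algorithm:
829123 = 19×43391 + 4694
43391 = 9×4694 + 1145
4694 = 4×1145 + 114
1145 = 10×114 + 5
114 = 22×5 + 4
5 = 1×4 + 1
4 = 4×1 + 0
gcd(43391, 829123) = 1.
Back-substituting:
1 = 5 − 4
1 = −114 + 23·5
1 = 23·1145 − 231·114
1 = −231·4694 + 947·1145
1 = 947·43391 − 8754·4694
1 = −8754·829123 + 167273·43391
So 1 = (-8754)·829123 + (167273)·43391.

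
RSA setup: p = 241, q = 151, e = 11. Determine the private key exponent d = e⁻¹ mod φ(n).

13091

φ(n) = (p−1)(q−1) = 240·150 = 36000.
Need d with 11·d ≡ 1 (mod 36000). Apply the extended Euclidean algorithm:
36000 = 3272·11 + 8
11 = 1·8 + 3
8 = 2·3 + 2
3 = 1·2 + 1
2 = 2·1 + 0
Back-substitute:
1 = 3 − 2
1 = −8 + 3·3
1 = 3·11 − 4·8
1 = −4·36000 + 13091·11
So 11·13091 ≡ 1 (mod 36000), hence d = 13091.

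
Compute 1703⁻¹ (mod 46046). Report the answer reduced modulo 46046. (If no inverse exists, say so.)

Compute gcd(1703, 46046):
46046 = 27×1703 + 65
1703 = 26×65 + 13
65 = 5×13 + 0
Since gcd = 13 > 1, 1703 is not a unit mod 46046.

no inverse exists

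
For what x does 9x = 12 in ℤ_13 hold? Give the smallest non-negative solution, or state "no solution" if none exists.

10

First find gcd(9, 13):
13 = 1·9 + 4
9 = 2·4 + 1
4 = 4·1 + 0
gcd = 1, so a unique solution mod 13 exists.
Back-substitute for the Bézout coefficients:
1 = 9 − 2·4
1 = −2·13 + 3·9
So 9·(3) ≡ 1 (mod 13), giving 9⁻¹ ≡ 3.
x ≡ 9⁻¹·12 ≡ 3·12 ≡ 10 (mod 13).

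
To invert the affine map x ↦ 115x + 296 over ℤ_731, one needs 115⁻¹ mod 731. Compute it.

gcd(731, 115) by repeated division:
731 = 6×115 + 41
115 = 2×41 + 33
41 = 1×33 + 8
33 = 4×8 + 1
8 = 8×1 + 0
gcd = 1, so the inverse exists. Back-substitute:
1 = 33 − 4·8
1 = −4·41 + 5·33
1 = 5·115 − 14·41
1 = −14·731 + 89·115
So 115·89 ≡ 1 (mod 731).

89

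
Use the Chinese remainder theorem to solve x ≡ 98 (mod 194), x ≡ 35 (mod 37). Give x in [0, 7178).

5918

Write x = 98 + 194·k. Then 194·k ≡ 35 − 98 ≡ 11 (mod 37).
Need 194⁻¹ mod 37. Extended Euclid on (37, 9):
37 = 4*9 + 1
9 = 9*1 + 0
Back-substitute:
1 = 37 − 4·9
194⁻¹ ≡ 33 (mod 37), so k ≡ 33·11 ≡ 30 (mod 37).
x = 98 + 194·30 = 5918.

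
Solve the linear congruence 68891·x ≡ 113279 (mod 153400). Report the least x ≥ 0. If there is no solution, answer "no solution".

First find gcd(68891, 153400):
153400 = 2×68891 + 15618
68891 = 4×15618 + 6419
15618 = 2×6419 + 2780
6419 = 2×2780 + 859
2780 = 3×859 + 203
859 = 4×203 + 47
203 = 4×47 + 15
47 = 3×15 + 2
15 = 7×2 + 1
2 = 2×1 + 0
gcd = 1, so a unique solution mod 153400 exists.
Back-substitute for the Bézout coefficients:
1 = 15 − 7·2
1 = −7·47 + 22·15
1 = 22·203 − 95·47
1 = −95·859 + 402·203
1 = 402·2780 − 1301·859
1 = −1301·6419 + 3004·2780
1 = 3004·15618 − 7309·6419
1 = −7309·68891 + 32240·15618
1 = 32240·153400 − 71789·68891
So 68891·(-71789) ≡ 1 (mod 153400), giving 68891⁻¹ ≡ 81611.
x ≡ 68891⁻¹·113279 ≡ 81611·113279 ≡ 8069 (mod 153400).

8069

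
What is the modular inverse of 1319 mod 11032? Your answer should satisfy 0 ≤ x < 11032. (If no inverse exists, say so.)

2735

Apply the Euclidean algorithm to 11032 and 1319:
11032 = 8×1319 + 480
1319 = 2×480 + 359
480 = 1×359 + 121
359 = 2×121 + 117
121 = 1×117 + 4
117 = 29×4 + 1
4 = 4×1 + 0
Since gcd(1319, 11032) = 1, back-substitute to write 1 as a combination:
1 = 117 − 29·4
1 = −29·121 + 30·117
1 = 30·359 − 89·121
1 = −89·480 + 119·359
1 = 119·1319 − 327·480
1 = −327·11032 + 2735·1319
So 1319·2735 ≡ 1 (mod 11032).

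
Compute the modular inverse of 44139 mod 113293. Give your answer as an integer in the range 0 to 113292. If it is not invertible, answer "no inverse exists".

Run Euclid on (113293, 44139):
113293 = 2×44139 + 25015
44139 = 1×25015 + 19124
25015 = 1×19124 + 5891
19124 = 3×5891 + 1451
5891 = 4×1451 + 87
1451 = 16×87 + 59
87 = 1×59 + 28
59 = 2×28 + 3
28 = 9×3 + 1
3 = 3×1 + 0
The gcd is 1. Working backward:
1 = 28 − 9·3
1 = −9·59 + 19·28
1 = 19·87 − 28·59
1 = −28·1451 + 467·87
1 = 467·5891 − 1896·1451
1 = −1896·19124 + 6155·5891
1 = 6155·25015 − 8051·19124
1 = −8051·44139 + 14206·25015
1 = 14206·113293 − 36463·44139
Thus 44139·(-36463) ≡ 1 (mod 113293); reducing, -36463 mod 113293 = 76830.

76830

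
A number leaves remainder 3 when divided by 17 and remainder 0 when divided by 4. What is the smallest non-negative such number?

20

Write x = 3 + 17·k. Then 17·k ≡ 0 − 3 ≡ 1 (mod 4).
Need 17⁻¹ mod 4. Extended Euclid on (4, 1):
4 = 4·1 + 0
17⁻¹ ≡ 1 (mod 4), so k ≡ 1·1 ≡ 1 (mod 4).
x = 3 + 17·1 = 20.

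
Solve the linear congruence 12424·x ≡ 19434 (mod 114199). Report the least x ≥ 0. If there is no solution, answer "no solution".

First find gcd(12424, 114199):
114199 = 9*12424 + 2383
12424 = 5*2383 + 509
2383 = 4*509 + 347
509 = 1*347 + 162
347 = 2*162 + 23
162 = 7*23 + 1
23 = 23*1 + 0
gcd = 1, so a unique solution mod 114199 exists.
Back-substitute for the Bézout coefficients:
1 = 162 − 7·23
1 = −7·347 + 15·162
1 = 15·509 − 22·347
1 = −22·2383 + 103·509
1 = 103·12424 − 537·2383
1 = −537·114199 + 4936·12424
So 12424·(4936) ≡ 1 (mod 114199), giving 12424⁻¹ ≡ 4936.
x ≡ 12424⁻¹·19434 ≡ 4936·19434 ≡ 113263 (mod 114199).

113263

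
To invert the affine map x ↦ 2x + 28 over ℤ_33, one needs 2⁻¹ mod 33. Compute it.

Apply the Euclidean algorithm to 33 and 2:
33 = 16*2 + 1
2 = 2*1 + 0
gcd = 1, so the inverse exists. Back-substitute:
1 = 33 − 16·2
So 2·(-16) ≡ 1 (mod 33), and -16 ≡ 17 (mod 33).

17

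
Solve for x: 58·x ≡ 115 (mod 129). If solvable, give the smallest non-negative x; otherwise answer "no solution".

First find gcd(58, 129):
129 = 2×58 + 13
58 = 4×13 + 6
13 = 2×6 + 1
6 = 6×1 + 0
gcd = 1, so a unique solution mod 129 exists.
Back-substitute for the Bézout coefficients:
1 = 13 − 2·6
1 = −2·58 + 9·13
1 = 9·129 − 20·58
So 58·(-20) ≡ 1 (mod 129), giving 58⁻¹ ≡ 109.
x ≡ 58⁻¹·115 ≡ 109·115 ≡ 22 (mod 129).

22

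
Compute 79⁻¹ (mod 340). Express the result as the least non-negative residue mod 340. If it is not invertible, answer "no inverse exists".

Apply the Euclidean algorithm to 340 and 79:
340 = 4×79 + 24
79 = 3×24 + 7
24 = 3×7 + 3
7 = 2×3 + 1
3 = 3×1 + 0
Since gcd(79, 340) = 1, back-substitute to write 1 as a combination:
1 = 7 − 2·3
1 = −2·24 + 7·7
1 = 7·79 − 23·24
1 = −23·340 + 99·79
So 79·99 ≡ 1 (mod 340).

99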